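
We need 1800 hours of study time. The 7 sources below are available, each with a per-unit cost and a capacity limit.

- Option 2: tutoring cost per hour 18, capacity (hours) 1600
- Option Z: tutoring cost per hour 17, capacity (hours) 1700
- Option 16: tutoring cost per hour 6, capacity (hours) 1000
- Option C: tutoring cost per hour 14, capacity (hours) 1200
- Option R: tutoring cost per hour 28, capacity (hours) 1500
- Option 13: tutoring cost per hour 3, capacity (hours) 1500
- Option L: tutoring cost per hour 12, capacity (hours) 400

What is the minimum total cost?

6300

Use sources in increasing cost order.
Option 13 (3): use full 1500 ; 300 hours to go.
Option 16 at 6: take 300 of its 1000 ; requirement met.
Option L, Option C, Option Z, Option 2, Option R: unused.
Cost = 1500×3 + 300×6 = 6300.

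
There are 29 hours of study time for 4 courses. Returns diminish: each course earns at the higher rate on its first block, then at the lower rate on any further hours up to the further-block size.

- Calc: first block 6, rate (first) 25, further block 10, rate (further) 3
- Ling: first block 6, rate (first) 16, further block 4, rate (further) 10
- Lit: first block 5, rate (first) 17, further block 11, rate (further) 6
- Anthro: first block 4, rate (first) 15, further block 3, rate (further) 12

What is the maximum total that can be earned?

Treat each block as its own option and order by rate: Calc/first 25 > Lit/first 17 > Ling/first 16 > Anthro/first 15 > Anthro/second 12 > Ling/second 10 > Lit/second 6 > Calc/second 3.
Calc/first (25): +6 — 23 left.
Lit first at 17: fill all 5 — 18 left.
Ling/first (16): +6 — 12 left.
Anthro/first (15): +4 — 8 left.
Fill Anthro second block (3 at 12) — 5 left.
Fill Ling second block (4 at 10) — 1 left.
1 remain; put them into Lit second at 6.
Total = 25×6 + 17×5 + 16×6 + 15×4 + 12×3 + 10×4 + 6×1 = 473.

473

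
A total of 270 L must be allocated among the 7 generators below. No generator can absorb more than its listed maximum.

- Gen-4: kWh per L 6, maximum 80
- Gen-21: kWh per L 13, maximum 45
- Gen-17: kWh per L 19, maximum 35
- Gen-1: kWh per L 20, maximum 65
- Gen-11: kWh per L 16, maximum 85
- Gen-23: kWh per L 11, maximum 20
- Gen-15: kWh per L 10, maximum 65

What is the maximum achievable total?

Highest kWh per L first: Gen-1 20 > Gen-17 19 > Gen-11 16 > Gen-21 13 > Gen-23 11 > Gen-15 10 > Gen-4 6.
Gen-1 takes 65 to reach its cap of 65 → 205 left.
Gen-17 takes 35 to reach its cap of 35 → 170 left.
Gen-11 takes 85 to reach its cap of 85 → 85 left.
Gen-21 takes 45 to reach its cap of 45 → 40 left.
Gen-23 takes 20 to reach its cap of 20 → 20 left.
Gen-15: +20 (room for 65) → 20. Pool exhausted.
Total = 13×45 + 19×35 + 20×65 + 16×85 + 11×20 + 10×20 = 4330.

4330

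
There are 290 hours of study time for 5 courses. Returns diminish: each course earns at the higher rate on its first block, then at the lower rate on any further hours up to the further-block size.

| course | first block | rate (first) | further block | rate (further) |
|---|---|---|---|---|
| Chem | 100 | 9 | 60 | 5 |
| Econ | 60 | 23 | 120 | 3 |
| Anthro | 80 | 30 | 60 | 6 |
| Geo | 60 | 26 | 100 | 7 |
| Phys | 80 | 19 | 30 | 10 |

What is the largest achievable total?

6960

Treat each block as its own option and order by rate: Anthro/first 30 > Geo/first 26 > Econ/first 23 > Phys/first 19 > Phys/second 10 > Chem/first 9 > Geo/second 7 > Anthro/second 6 > Chem/second 5 > Econ/second 3.
Fill Anthro first block (80 at 30) ; 210 left.
Geo first at 26: fill all 60 ; 150 left.
Econ/first (23): +60 ; 90 left.
Phys/first (19): +80 ; 10 left.
Phys second at 10: only 10 left, fill 10.
Total = 30×80 + 26×60 + 23×60 + 19×80 + 10×10 = 6960.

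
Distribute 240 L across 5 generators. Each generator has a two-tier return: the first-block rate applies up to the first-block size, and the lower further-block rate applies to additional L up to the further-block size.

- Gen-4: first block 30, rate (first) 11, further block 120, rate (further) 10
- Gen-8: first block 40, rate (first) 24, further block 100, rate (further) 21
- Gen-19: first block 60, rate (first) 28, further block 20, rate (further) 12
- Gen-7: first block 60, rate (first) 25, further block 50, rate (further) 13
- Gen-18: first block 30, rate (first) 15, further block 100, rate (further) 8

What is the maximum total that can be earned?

5820

Order all 10 blocks by rate: Gen-19/T1 28 > Gen-7/T1 25 > Gen-8/T1 24 > Gen-8/T2 21 > Gen-18/T1 15 > Gen-7/T2 13 > Gen-19/T2 12 > Gen-4/T1 11 > Gen-4/T2 10 > Gen-18/T2 8.
Gen-19/T1 (28): +60 → 180 left.
Gen-7/T1 (25): +60 → 120 left.
Gen-8/T1 (24): +40 → 80 left.
Gen-8/T2: +80 of 100 at 21; pool empty.
Total = 28×60 + 25×60 + 24×40 + 21×80 = 5820.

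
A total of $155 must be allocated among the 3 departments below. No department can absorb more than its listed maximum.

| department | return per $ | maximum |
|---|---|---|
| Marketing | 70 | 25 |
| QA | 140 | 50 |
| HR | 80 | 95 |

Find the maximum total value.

Highest return per $ first: QA 140 > HR 80 > Marketing 70.
QA takes 50 to reach its cap of 50 ; 105 left.
HR takes 95 to reach its cap of 95 ; 10 left.
Marketing has room for 25 but only 10 remain, so it gets 10.
Total = 70×10 + 140×50 + 80×95 = 15300.

15300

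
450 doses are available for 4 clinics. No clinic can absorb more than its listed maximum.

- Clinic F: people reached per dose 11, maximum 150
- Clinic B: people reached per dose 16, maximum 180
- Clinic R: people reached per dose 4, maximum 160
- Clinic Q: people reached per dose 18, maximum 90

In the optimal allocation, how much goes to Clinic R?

30

Order the clinics by people reached per dose: Clinic Q 18 > Clinic B 16 > Clinic F 11 > Clinic R 4.
Clinic Q takes 90 to reach its cap of 90 ; 360 left.
Clinic B: +180 to 180 (cap) ; 180 left.
Clinic F: +150 to 150 (cap) ; 30 left.
Only 30 left; Clinic R takes them to reach 30.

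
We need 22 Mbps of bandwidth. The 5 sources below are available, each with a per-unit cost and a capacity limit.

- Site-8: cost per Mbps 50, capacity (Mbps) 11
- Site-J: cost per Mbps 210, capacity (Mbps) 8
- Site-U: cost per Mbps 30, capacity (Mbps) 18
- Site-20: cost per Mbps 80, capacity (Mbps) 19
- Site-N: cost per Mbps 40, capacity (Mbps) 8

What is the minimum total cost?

700

Use sources in increasing cost order.
Site-U at 30: take all 18 Mbps — 4 still needed.
Take 4 from Site-N at 40 to finish.
Site-8, Site-20, Site-J: unused.
Cost = 18×30 + 4×40 = 700.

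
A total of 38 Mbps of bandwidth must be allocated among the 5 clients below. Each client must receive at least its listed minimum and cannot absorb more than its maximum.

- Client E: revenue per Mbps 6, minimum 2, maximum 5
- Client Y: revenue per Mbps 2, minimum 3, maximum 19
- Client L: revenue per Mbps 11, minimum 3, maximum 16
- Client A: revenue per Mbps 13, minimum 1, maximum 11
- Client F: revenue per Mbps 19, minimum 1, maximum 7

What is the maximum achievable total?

459

Meeting every minimum uses 2+3+3+1+1 = 10 Mbps, leaving 28.
Highest revenue per Mbps first: Client F 19 > Client A 13 > Client L 11 > Client E 6 > Client Y 2.
Client F: +6 to 7 (cap) → 22 left.
Give Client A 10 more to hit its cap of 11 → 12 left.
Only 12 left; Client L takes them to reach 15.
Total = 6×2 + 2×3 + 11×15 + 13×11 + 19×7 = 459.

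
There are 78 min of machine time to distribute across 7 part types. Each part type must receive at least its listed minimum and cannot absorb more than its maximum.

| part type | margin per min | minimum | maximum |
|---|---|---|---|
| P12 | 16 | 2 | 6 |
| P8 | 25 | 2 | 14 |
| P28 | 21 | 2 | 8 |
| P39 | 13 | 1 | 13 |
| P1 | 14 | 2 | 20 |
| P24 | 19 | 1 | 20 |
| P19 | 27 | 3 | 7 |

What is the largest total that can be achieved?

1502

Meeting every minimum uses 2+2+2+1+2+1+3 = 13 min, leaving 65.
Highest margin per min first: P19 27 > P8 25 > P28 21 > P24 19 > P12 16 > P1 14 > P39 13.
Give P19 4 more to hit its cap of 7 → 61 left.
Give P8 12 more to hit its cap of 14 → 49 left.
P28 takes 6 more to reach its cap of 8 → 43 left.
P24: +19 to 20 (cap) → 24 left.
P12 takes 4 more to reach its cap of 6 → 20 left.
P1 takes 18 more to reach its cap of 20 → 2 left.
Only 2 left; P39 takes them to reach 3.
Total = 16×6 + 25×14 + 21×8 + 13×3 + 14×20 + 19×20 + 27×7 = 1502.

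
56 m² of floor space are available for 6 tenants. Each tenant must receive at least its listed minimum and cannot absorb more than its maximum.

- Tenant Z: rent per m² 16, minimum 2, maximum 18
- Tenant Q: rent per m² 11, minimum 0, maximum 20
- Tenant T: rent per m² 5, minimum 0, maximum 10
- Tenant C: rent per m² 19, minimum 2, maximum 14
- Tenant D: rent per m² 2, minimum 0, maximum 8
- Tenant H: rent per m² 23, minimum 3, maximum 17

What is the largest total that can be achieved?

1022

Meeting every minimum uses 2+0+0+2+0+3 = 7 m², leaving 49.
Rank by rent per m²: Tenant H 23 > Tenant C 19 > Tenant Z 16 > Tenant Q 11 > Tenant T 5 > Tenant D 2.
Tenant H takes 14 more to reach its cap of 17 → 35 left.
Give Tenant C 12 more to hit its cap of 14 → 23 left.
Tenant Z: +16 to 18 (cap) → 7 left.
Tenant Q has room for 20 more but only 7 remain, so it gets 7.
Total = 16×18 + 11×7 + 19×14 + 23×17 = 1022.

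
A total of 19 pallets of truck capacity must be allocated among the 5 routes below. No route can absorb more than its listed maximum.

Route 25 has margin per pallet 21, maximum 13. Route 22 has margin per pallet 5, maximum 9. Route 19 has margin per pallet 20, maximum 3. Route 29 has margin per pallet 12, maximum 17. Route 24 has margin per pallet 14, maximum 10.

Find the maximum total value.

Highest margin per pallet first: Route 25 21 > Route 19 20 > Route 24 14 > Route 29 12 > Route 22 5.
Route 25: +13 to 13 (cap) → 6 left.
Give Route 19 3 to hit its cap of 3 → 3 left.
Only 3 left; Route 24 takes them to reach 3.
Total = 21×13 + 20×3 + 14×3 = 375.

375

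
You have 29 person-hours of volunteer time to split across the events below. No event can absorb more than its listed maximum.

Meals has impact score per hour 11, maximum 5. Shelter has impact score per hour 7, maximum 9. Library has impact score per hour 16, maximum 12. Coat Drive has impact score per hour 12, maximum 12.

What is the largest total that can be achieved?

391

Highest impact score per hour first: Library 16 > Coat Drive 12 > Meals 11 > Shelter 7.
Library: +12 to 12 (cap) → 17 left.
Give Coat Drive 12 to hit its cap of 12 → 5 left.
Give Meals 5 to hit its cap of 5 → 0 left.
Total = 11×5 + 16×12 + 12×12 = 391.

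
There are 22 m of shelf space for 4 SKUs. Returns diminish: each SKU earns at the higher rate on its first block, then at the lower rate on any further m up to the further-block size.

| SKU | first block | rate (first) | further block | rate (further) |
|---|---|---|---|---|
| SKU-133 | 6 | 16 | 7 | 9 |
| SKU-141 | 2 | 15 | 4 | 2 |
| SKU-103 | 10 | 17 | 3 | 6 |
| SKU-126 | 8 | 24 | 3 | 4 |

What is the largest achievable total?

426

Treat each block as its own option and order by rate: SKU-126/T1 24 > SKU-103/T1 17 > SKU-133/T1 16 > SKU-141/T1 15 > SKU-133/T2 9 > SKU-103/T2 6 > SKU-126/T2 4 > SKU-141/T2 2.
Fill SKU-126 T1 block (8 at 24) ; 14 left.
SKU-103 T1 at 17: fill all 10 ; 4 left.
SKU-133/T1: +4 of 6 at 16; pool empty.
Total = 24×8 + 17×10 + 16×4 = 426.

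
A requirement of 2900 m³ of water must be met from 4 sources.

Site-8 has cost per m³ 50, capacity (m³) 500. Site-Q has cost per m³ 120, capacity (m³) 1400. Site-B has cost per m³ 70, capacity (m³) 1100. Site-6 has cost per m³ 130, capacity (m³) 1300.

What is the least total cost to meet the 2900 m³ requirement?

258000

Cheapest first:
Site-8 at 50: take all 500 m³ ; 2400 still needed.
Take 1100 from Site-B at 70 ; need 1300 more.
Site-Q (120): take the remaining 1300 ; done.
Site-6: unused.
Cost = 500×50 + 1100×70 + 1300×120 = 258000.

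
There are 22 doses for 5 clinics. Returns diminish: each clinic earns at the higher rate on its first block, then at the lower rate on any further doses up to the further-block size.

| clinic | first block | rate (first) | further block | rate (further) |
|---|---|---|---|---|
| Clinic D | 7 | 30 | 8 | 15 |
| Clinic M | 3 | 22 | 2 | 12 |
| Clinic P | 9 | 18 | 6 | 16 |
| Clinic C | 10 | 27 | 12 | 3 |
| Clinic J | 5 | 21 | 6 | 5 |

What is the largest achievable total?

Treat each block as its own option and order by rate: Clinic D/T1 30 > Clinic C/T1 27 > Clinic M/T1 22 > Clinic J/T1 21 > Clinic P/T1 18 > Clinic P/T2 16 > Clinic D/T2 15 > Clinic M/T2 12 > Clinic J/T2 5 > Clinic C/T2 3.
Fill Clinic D T1 block (7 at 30) ; 15 left.
Clinic C/T1 (27): +10 ; 5 left.
Fill Clinic M T1 block (3 at 22) ; 2 left.
Clinic J/T1: +2 of 5 at 21; pool empty.
Total = 30×7 + 27×10 + 22×3 + 21×2 = 588.

588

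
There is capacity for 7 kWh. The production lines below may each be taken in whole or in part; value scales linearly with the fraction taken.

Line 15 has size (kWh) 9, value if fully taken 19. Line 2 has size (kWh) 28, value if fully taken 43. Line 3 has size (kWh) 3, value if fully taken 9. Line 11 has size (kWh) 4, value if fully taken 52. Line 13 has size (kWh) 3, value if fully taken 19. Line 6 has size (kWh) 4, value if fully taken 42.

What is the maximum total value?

83.5

Sort by value density: Line 11 52/4≈13, Line 6 42/4≈10.5, Line 13 19/3≈6.33, Line 3 9/3≈3, Line 15 19/9≈2.11, Line 2 43/28≈1.54.
Line 11: take in full, 4 kWh for value 52 → 3 left.
3 kWh left: a 3/4 share of Line 6 gives 42×3/4 = 31.5.
Total value = 83.5.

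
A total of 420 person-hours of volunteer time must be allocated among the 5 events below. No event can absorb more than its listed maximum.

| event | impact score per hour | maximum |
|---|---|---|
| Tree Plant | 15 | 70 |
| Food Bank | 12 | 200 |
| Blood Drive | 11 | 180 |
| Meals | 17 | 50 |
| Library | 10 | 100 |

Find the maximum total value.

5400

Rank by impact score per hour: Meals 17 > Tree Plant 15 > Food Bank 12 > Blood Drive 11 > Library 10.
Meals: +50 to 50 (cap) ; 370 left.
Give Tree Plant 70 to hit its cap of 70 ; 300 left.
Give Food Bank 200 to hit its cap of 200 ; 100 left.
Only 100 left; Blood Drive takes them to reach 100.
Total = 15×70 + 12×200 + 11×100 + 17×50 = 5400.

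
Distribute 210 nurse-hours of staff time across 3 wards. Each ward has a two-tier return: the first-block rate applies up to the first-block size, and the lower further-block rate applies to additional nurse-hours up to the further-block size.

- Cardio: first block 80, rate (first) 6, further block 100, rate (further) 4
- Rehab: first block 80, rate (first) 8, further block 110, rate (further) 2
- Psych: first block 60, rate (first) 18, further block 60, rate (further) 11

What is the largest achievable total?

2440

Order all 6 blocks by rate: Psych/T1 18 > Psych/T2 11 > Rehab/T1 8 > Cardio/T1 6 > Cardio/T2 4 > Rehab/T2 2.
Psych T1 at 18: fill all 60 → 150 left.
Fill Psych T2 block (60 at 11) → 90 left.
Rehab/T1 (8): +80 → 10 left.
Cardio T1 at 6: only 10 left, fill 10.
Total = 18×60 + 11×60 + 8×80 + 6×10 = 2440.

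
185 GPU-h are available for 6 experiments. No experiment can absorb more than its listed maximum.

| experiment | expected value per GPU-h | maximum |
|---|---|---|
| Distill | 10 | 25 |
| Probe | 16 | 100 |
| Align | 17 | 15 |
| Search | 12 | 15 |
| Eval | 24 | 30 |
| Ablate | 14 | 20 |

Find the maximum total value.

Highest expected value per GPU-h first: Eval 24 > Align 17 > Probe 16 > Ablate 14 > Search 12 > Distill 10.
Eval takes 30 to reach its cap of 30 — 155 left.
Give Align 15 to hit its cap of 15 — 140 left.
Probe: +100 to 100 (cap) — 40 left.
Give Ablate 20 to hit its cap of 20 — 20 left.
Search: +15 to 15 (cap) — 5 left.
Distill has room for 25 but only 5 remain, so it gets 5.
Total = 10×5 + 16×100 + 17×15 + 12×15 + 24×30 + 14×20 = 3085.

3085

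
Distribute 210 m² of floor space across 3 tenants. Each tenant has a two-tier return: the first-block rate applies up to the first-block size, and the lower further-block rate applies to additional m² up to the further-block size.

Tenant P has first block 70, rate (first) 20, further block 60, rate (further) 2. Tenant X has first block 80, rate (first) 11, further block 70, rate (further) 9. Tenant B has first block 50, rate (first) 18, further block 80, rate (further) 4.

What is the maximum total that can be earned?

Rank every tier by rate: Tenant P/first 20 > Tenant B/first 18 > Tenant X/first 11 > Tenant X/second 9 > Tenant B/second 4 > Tenant P/second 2.
Tenant P first at 20: fill all 70 — 140 left.
Fill Tenant B first block (50 at 18) — 90 left.
Fill Tenant X first block (80 at 11) — 10 left.
Tenant X second at 9: only 10 left, fill 10.
Total = 20×70 + 18×50 + 11×80 + 9×10 = 3270.

3270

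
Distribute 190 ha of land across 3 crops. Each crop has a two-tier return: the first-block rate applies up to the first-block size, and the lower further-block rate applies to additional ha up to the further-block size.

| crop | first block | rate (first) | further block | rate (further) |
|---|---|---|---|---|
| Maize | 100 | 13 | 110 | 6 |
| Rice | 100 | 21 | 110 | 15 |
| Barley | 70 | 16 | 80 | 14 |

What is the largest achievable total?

Treat each block as its own option and order by rate: Rice/first 21 > Barley/first 16 > Rice/second 15 > Barley/second 14 > Maize/first 13 > Maize/second 6.
Rice first at 21: fill all 100 — 90 left.
Fill Barley first block (70 at 16) — 20 left.
Rice/second: +20 of 110 at 15; pool empty.
Total = 21×100 + 16×70 + 15×20 = 3520.

3520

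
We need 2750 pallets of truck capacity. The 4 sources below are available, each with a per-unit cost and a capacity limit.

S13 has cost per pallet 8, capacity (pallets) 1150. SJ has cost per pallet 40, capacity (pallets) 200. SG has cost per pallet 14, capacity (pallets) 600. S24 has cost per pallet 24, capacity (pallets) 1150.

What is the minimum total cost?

41600

Cheapest first:
S13 (8): use full 1150 — 1600 pallets to go.
SG (14): use full 600 — 1000 pallets to go.
Take 1000 from S24 at 24 to finish.
SJ: unused.
Cost = 1150×8 + 600×14 + 1000×24 = 41600.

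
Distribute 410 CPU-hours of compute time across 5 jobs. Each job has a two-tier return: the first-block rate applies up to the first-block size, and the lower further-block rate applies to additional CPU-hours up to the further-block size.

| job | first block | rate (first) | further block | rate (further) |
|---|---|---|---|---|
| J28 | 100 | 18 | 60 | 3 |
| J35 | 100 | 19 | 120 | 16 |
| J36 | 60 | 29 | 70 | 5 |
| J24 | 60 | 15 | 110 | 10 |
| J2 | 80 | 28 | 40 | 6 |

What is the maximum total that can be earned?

8800

Order all 10 blocks by rate: J36/first 29 > J2/first 28 > J35/first 19 > J28/first 18 > J35/second 16 > J24/first 15 > J24/second 10 > J2/second 6 > J36/second 5 > J28/second 3.
J36/first (29): +60 → 350 left.
Fill J2 first block (80 at 28) → 270 left.
J35/first (19): +100 → 170 left.
J28/first (18): +100 → 70 left.
70 remain; put them into J35 second at 16.
Total = 29×60 + 28×80 + 19×100 + 18×100 + 16×70 = 8800.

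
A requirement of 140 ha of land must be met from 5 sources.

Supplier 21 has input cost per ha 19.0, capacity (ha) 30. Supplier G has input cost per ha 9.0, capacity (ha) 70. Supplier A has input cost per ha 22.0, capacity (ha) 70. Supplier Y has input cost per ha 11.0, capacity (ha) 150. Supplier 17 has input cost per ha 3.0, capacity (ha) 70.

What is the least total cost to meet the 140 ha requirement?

Fill from the cheapest source first.
Supplier 17 (3.0): use full 70 — 70 ha to go.
Supplier G at 9.0: take all 70 ha — 0 still needed.
Supplier Y, Supplier 21, Supplier A: unused.
Cost = 70×3.0 + 70×9.0 = 840.

840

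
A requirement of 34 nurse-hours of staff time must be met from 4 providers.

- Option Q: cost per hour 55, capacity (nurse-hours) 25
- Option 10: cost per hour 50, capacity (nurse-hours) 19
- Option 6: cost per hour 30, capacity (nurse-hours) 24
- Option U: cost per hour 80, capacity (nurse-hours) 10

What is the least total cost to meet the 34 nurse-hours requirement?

Use providers in increasing cost order.
Option 6 at 30: take all 24 nurse-hours → 10 still needed.
Option 10 (50): take the remaining 10 → done.
Option Q, Option U: unused.
Cost = 24×30 + 10×50 = 1220.

1220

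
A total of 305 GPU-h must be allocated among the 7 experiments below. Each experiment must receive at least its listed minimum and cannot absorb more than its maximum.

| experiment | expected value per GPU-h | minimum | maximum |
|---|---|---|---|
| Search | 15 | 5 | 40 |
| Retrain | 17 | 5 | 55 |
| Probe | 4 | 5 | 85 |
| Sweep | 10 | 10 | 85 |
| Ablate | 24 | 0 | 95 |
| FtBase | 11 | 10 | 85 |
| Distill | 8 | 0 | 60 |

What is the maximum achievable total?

5020

Meeting every minimum uses 5+5+5+10+0+10+0 = 35 GPU-h, leaving 270.
Highest expected value per GPU-h first: Ablate 24 > Retrain 17 > Search 15 > FtBase 11 > Sweep 10 > Distill 8 > Probe 4.
Ablate takes 95 more to reach its cap of 95 — 175 left.
Retrain takes 50 more to reach its cap of 55 — 125 left.
Search: +35 to 40 (cap) — 90 left.
Give FtBase 75 more to hit its cap of 85 — 15 left.
Sweep: +15 (room for 75) → 25. Pool exhausted.
Total = 15×40 + 17×55 + 4×5 + 10×25 + 24×95 + 11×85 = 5020.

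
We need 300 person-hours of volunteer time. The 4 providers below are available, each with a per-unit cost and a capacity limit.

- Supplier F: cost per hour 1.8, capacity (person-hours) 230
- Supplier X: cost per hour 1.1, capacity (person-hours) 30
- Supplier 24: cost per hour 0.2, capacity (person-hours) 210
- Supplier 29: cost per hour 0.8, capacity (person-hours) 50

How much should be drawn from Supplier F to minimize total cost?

Cheapest first:
Supplier 24 at 0.2: take all 210 person-hours ; 90 still needed.
Take 50 from Supplier 29 at 0.8 ; need 40 more.
Supplier X at 1.1: take all 30 person-hours ; 10 still needed.
Supplier F (1.8): take the remaining 10 ; done.

10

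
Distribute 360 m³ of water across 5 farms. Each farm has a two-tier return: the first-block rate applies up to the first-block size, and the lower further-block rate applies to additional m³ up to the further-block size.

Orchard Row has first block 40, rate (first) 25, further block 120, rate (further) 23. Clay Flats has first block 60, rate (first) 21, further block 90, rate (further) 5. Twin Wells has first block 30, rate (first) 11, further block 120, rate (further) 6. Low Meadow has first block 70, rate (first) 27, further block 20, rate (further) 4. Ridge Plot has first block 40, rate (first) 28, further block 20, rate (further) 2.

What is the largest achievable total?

8360

Treat each block as its own option and order by rate: Ridge Plot/T1 28 > Low Meadow/T1 27 > Orchard Row/T1 25 > Orchard Row/T2 23 > Clay Flats/T1 21 > Twin Wells/T1 11 > Twin Wells/T2 6 > Clay Flats/T2 5 > Low Meadow/T2 4 > Ridge Plot/T2 2.
Fill Ridge Plot T1 block (40 at 28) — 320 left.
Fill Low Meadow T1 block (70 at 27) — 250 left.
Orchard Row/T1 (25): +40 — 210 left.
Fill Orchard Row T2 block (120 at 23) — 90 left.
Clay Flats T1 at 21: fill all 60 — 30 left.
Fill Twin Wells T1 block (30 at 11) — 0 left.
Total = 28×40 + 27×70 + 25×40 + 23×120 + 21×60 + 11×30 = 8360.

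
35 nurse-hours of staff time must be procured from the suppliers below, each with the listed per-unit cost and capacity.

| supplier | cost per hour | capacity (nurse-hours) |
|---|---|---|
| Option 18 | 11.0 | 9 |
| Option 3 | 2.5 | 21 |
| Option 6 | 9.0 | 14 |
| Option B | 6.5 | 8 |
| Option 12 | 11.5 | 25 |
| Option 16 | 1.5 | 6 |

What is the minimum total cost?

Use suppliers in increasing cost order.
Option 16 at 1.5: take all 6 nurse-hours ; 29 still needed.
Option 3 at 2.5: take all 21 nurse-hours ; 8 still needed.
Option B at 6.5: take all 8 nurse-hours ; 0 still needed.
Option 6, Option 18, Option 12: unused.
Cost = 6×1.5 + 21×2.5 + 8×6.5 = 113.5.

113.5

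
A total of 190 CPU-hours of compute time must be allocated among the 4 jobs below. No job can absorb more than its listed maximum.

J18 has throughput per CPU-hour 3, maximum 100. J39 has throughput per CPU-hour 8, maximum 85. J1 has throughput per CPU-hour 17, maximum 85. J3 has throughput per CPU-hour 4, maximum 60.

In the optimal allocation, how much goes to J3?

20

Highest throughput per CPU-hour first: J1 17 > J39 8 > J3 4 > J18 3.
J1 takes 85 to reach its cap of 85 ; 105 left.
J39: +85 to 85 (cap) ; 20 left.
J3: +20 (room for 60) → 20. Pool exhausted.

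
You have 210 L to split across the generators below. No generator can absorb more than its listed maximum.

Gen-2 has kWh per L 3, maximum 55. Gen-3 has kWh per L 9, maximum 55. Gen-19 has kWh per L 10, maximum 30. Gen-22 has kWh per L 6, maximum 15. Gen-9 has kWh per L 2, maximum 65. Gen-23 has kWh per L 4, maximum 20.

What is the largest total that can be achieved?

Order the generators by kWh per L: Gen-19 10 > Gen-3 9 > Gen-22 6 > Gen-23 4 > Gen-2 3 > Gen-9 2.
Gen-19 takes 30 to reach its cap of 30 → 180 left.
Gen-3: +55 to 55 (cap) → 125 left.
Gen-22: +15 to 15 (cap) → 110 left.
Give Gen-23 20 to hit its cap of 20 → 90 left.
Give Gen-2 55 to hit its cap of 55 → 35 left.
Gen-9: +35 (room for 65) → 35. Pool exhausted.
Total = 3×55 + 9×55 + 10×30 + 6×15 + 2×35 + 4×20 = 1200.

1200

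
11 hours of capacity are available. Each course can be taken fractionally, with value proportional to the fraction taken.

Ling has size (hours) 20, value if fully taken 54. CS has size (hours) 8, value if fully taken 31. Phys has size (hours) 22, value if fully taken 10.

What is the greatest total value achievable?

39.1

Rank by value-to-size ratio: CS 31/8≈3.88, Ling 54/20≈2.7, Phys 10/22≈0.455.
All 8 hours of CS fit (value 31) ; 3 remain.
3 hours left: a 3/20 share of Ling gives 54×3/20 = 8.1.
Total value = 39.1.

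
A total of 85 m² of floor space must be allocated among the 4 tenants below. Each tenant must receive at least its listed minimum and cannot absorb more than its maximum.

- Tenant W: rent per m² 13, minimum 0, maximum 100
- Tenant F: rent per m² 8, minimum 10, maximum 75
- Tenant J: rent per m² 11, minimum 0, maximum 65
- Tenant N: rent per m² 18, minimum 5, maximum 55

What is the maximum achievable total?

1330

Meeting every minimum uses 0+10+0+5 = 15 m², leaving 70.
Highest rent per m² first: Tenant N 18 > Tenant W 13 > Tenant J 11 > Tenant F 8.
Tenant N: +50 to 55 (cap) → 20 left.
Tenant W has room for 100 more but only 20 remain, so it gets 20.
Total = 13×20 + 8×10 + 18×55 = 1330.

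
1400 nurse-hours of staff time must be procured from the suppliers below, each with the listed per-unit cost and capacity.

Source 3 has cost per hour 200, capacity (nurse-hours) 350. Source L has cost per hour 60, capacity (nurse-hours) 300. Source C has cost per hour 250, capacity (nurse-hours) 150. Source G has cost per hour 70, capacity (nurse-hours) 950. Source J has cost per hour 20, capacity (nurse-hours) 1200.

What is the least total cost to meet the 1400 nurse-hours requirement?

Cheapest first:
Take 1200 from Source J at 20 ; need 200 more.
Source L (60): take the remaining 200 ; done.
Source G, Source 3, Source C: unused.
Cost = 1200×20 + 200×60 = 36000.

36000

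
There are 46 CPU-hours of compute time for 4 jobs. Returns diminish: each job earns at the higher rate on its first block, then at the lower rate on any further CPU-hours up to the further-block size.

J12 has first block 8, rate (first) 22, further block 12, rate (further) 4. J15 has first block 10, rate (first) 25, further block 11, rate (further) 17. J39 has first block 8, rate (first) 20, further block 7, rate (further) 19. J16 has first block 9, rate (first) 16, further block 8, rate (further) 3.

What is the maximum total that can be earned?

938

Rank every tier by rate: J15/T1 25 > J12/T1 22 > J39/T1 20 > J39/T2 19 > J15/T2 17 > J16/T1 16 > J12/T2 4 > J16/T2 3.
J15 T1 at 25: fill all 10 ; 36 left.
J12 T1 at 22: fill all 8 ; 28 left.
J39 T1 at 20: fill all 8 ; 20 left.
J39/T2 (19): +7 ; 13 left.
J15 T2 at 17: fill all 11 ; 2 left.
J16/T1: +2 of 9 at 16; pool empty.
Total = 25×10 + 22×8 + 20×8 + 19×7 + 17×11 + 16×2 = 938.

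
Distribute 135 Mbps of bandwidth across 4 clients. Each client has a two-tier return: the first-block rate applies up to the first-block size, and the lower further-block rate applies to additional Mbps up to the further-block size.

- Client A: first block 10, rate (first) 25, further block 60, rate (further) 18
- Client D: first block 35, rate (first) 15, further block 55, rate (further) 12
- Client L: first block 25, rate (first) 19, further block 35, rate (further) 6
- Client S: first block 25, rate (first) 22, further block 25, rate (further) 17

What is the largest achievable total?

2610

Order all 8 blocks by rate: Client A/T1 25 > Client S/T1 22 > Client L/T1 19 > Client A/T2 18 > Client S/T2 17 > Client D/T1 15 > Client D/T2 12 > Client L/T2 6.
Fill Client A T1 block (10 at 25) ; 125 left.
Client S T1 at 22: fill all 25 ; 100 left.
Client L/T1 (19): +25 ; 75 left.
Client A/T2 (18): +60 ; 15 left.
Client S T2 at 17: only 15 left, fill 15.
Total = 25×10 + 22×25 + 19×25 + 18×60 + 17×15 = 2610.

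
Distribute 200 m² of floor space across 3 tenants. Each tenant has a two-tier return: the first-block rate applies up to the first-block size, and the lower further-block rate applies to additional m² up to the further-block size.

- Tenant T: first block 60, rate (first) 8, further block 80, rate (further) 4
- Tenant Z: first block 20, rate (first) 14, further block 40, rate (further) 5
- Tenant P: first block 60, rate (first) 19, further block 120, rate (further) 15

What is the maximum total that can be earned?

3220

Order all 6 blocks by rate: Tenant P/tier1 19 > Tenant P/tier2 15 > Tenant Z/tier1 14 > Tenant T/tier1 8 > Tenant Z/tier2 5 > Tenant T/tier2 4.
Tenant P/tier1 (19): +60 ; 140 left.
Fill Tenant P tier2 block (120 at 15) ; 20 left.
Fill Tenant Z tier1 block (20 at 14) ; 0 left.
Total = 19×60 + 15×120 + 14×20 = 3220.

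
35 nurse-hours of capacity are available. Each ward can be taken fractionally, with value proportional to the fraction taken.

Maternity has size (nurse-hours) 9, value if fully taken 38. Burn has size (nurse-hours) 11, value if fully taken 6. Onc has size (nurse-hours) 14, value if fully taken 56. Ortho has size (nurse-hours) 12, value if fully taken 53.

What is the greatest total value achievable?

Rank by value-to-size ratio: Ortho 53/12≈4.42, Maternity 38/9≈4.22, Onc 56/14≈4, Burn 6/11≈0.545.
Take all of Ortho (12 nurse-hours, value 53) — 23 nurse-hours left.
All 9 nurse-hours of Maternity fit (value 38) — 14 remain.
All 14 nurse-hours of Onc fit (value 56) — 0 remain.
Total value = 147.

147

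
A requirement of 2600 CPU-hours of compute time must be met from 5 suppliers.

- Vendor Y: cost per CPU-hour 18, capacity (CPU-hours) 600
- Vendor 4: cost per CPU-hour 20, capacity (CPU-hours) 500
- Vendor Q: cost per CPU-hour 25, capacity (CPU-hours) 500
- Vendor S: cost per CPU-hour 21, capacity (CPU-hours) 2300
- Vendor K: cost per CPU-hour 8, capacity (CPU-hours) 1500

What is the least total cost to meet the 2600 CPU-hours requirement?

32800

Cheapest first:
Take 1500 from Vendor K at 8 — need 1100 more.
Take 600 from Vendor Y at 18 — need 500 more.
Take 500 from Vendor 4 at 20 — need 0 more.
Vendor S, Vendor Q: unused.
Cost = 1500×8 + 600×18 + 500×20 = 32800.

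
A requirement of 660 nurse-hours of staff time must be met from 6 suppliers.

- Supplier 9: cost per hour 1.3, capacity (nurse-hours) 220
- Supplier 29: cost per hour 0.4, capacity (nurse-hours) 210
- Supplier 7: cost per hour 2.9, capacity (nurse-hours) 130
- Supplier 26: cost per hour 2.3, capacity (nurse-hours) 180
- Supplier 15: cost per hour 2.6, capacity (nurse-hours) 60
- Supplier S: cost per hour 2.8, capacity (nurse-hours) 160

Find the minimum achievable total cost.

914

Use suppliers in increasing cost order.
Supplier 29 (0.4): use full 210 ; 450 nurse-hours to go.
Supplier 9 at 1.3: take all 220 nurse-hours ; 230 still needed.
Supplier 26 at 2.3: take all 180 nurse-hours ; 50 still needed.
Supplier 15 at 2.6: take 50 of its 60 ; requirement met.
Supplier S, Supplier 7: unused.
Cost = 210×0.4 + 220×1.3 + 180×2.3 + 50×2.6 = 914.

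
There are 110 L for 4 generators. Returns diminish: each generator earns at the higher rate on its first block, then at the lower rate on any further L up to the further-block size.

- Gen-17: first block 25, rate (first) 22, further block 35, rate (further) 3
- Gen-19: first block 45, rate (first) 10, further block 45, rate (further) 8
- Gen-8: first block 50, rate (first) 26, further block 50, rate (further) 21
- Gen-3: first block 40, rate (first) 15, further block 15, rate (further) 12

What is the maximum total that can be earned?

2585

Treat each block as its own option and order by rate: Gen-8/first 26 > Gen-17/first 22 > Gen-8/second 21 > Gen-3/first 15 > Gen-3/second 12 > Gen-19/first 10 > Gen-19/second 8 > Gen-17/second 3.
Fill Gen-8 first block (50 at 26) ; 60 left.
Gen-17 first at 22: fill all 25 ; 35 left.
35 remain; put them into Gen-8 second at 21.
Total = 26×50 + 22×25 + 21×35 = 2585.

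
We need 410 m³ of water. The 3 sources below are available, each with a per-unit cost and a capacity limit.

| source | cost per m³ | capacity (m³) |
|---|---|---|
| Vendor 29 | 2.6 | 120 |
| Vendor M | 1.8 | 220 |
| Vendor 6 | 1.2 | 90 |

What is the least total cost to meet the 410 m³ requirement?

Cheapest first:
Take 90 from Vendor 6 at 1.2 → need 320 more.
Take 220 from Vendor M at 1.8 → need 100 more.
Vendor 29 (2.6): take the remaining 100 → done.
Cost = 90×1.2 + 220×1.8 + 100×2.6 = 764.

764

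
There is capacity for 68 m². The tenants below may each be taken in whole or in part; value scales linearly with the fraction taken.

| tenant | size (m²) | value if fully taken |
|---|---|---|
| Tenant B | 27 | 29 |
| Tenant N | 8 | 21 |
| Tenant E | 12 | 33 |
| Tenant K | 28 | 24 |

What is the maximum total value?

Rank by value-to-size ratio: Tenant E 33/12≈2.75, Tenant N 21/8≈2.62, Tenant B 29/27≈1.07, Tenant K 24/28≈0.857.
Tenant E: take in full, 12 m² for value 33 — 56 left.
Take all of Tenant N (8 m², value 21) — 48 m² left.
Take all of Tenant B (27 m², value 29) — 21 m² left.
Only 21 m² remain; take 21/28 of Tenant K for value 24×21/28 = 18.
Total value = 101.

101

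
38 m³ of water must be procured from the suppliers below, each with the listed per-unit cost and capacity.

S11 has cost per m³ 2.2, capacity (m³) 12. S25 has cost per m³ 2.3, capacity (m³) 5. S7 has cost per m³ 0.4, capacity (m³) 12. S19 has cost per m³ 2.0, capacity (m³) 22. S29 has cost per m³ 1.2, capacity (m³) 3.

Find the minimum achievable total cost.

Cheapest first:
Take 12 from S7 at 0.4 ; need 26 more.
S29 (1.2): use full 3 ; 23 m³ to go.
S19 at 2.0: take all 22 m³ ; 1 still needed.
S11 at 2.2: take 1 of its 12 ; requirement met.
S25: unused.
Cost = 12×0.4 + 3×1.2 + 22×2.0 + 1×2.2 = 54.6.

54.6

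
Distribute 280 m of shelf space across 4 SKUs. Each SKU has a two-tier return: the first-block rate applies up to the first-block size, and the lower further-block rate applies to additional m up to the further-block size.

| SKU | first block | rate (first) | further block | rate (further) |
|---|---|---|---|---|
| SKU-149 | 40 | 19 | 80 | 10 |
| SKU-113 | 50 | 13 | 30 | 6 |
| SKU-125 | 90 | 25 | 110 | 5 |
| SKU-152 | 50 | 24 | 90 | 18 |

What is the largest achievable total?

Rank every tier by rate: SKU-125/tier1 25 > SKU-152/tier1 24 > SKU-149/tier1 19 > SKU-152/tier2 18 > SKU-113/tier1 13 > SKU-149/tier2 10 > SKU-113/tier2 6 > SKU-125/tier2 5.
SKU-125/tier1 (25): +90 ; 190 left.
Fill SKU-152 tier1 block (50 at 24) ; 140 left.
Fill SKU-149 tier1 block (40 at 19) ; 100 left.
Fill SKU-152 tier2 block (90 at 18) ; 10 left.
SKU-113/tier1: +10 of 50 at 13; pool empty.
Total = 25×90 + 24×50 + 19×40 + 18×90 + 13×10 = 5960.

5960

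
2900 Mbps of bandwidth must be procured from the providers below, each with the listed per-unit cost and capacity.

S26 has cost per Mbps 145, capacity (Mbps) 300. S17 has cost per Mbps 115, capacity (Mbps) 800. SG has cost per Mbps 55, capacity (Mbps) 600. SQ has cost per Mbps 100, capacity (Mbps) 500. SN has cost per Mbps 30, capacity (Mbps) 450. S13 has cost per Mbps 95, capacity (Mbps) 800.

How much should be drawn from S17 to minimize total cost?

550

Fill from the cheapest provider first.
Take 450 from SN at 30 — need 2450 more.
SG at 55: take all 600 Mbps — 1850 still needed.
S13 at 95: take all 800 Mbps — 1050 still needed.
SQ at 100: take all 500 Mbps — 550 still needed.
S17 (115): take the remaining 550 — done.
S26: unused.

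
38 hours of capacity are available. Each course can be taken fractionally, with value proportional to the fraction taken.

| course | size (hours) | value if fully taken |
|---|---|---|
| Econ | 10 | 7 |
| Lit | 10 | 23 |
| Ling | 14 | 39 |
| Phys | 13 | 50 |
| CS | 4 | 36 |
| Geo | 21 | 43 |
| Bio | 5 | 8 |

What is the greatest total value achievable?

141.1

Best value per unit of size first: CS 36/4≈9, Phys 50/13≈3.85, Ling 39/14≈2.79, Lit 23/10≈2.3, Geo 43/21≈2.05, Bio 8/5≈1.6, Econ 7/10≈0.7.
Take all of CS (4 hours, value 36) ; 34 hours left.
Take all of Phys (13 hours, value 50) ; 21 hours left.
Take all of Ling (14 hours, value 39) ; 7 hours left.
Fill the last 7 hours with part of Lit: 7/10 of it earns 16.1.
Total value = 141.1.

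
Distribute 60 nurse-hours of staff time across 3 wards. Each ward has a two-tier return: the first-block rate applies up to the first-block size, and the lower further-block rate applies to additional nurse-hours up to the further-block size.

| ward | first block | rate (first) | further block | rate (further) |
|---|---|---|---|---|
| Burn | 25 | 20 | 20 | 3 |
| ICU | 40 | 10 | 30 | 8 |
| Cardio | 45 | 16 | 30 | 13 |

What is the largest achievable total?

Treat each block as its own option and order by rate: Burn/T1 20 > Cardio/T1 16 > Cardio/T2 13 > ICU/T1 10 > ICU/T2 8 > Burn/T2 3.
Fill Burn T1 block (25 at 20) → 35 left.
Cardio T1 at 16: only 35 left, fill 35.
Total = 20×25 + 16×35 = 1060.

1060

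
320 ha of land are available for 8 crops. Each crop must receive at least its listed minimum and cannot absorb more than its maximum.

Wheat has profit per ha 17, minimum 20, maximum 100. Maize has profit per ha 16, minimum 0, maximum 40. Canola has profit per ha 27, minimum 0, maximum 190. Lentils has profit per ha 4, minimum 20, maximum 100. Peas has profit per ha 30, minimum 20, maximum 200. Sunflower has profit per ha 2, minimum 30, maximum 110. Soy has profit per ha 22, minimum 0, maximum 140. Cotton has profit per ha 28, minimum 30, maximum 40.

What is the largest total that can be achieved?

7870

Meeting every minimum uses 20+0+0+20+20+30+0+30 = 120 ha, leaving 200.
Rank by profit per ha: Peas 30 > Cotton 28 > Canola 27 > Soy 22 > Wheat 17 > Maize 16 > Lentils 4 > Sunflower 2.
Give Peas 180 more to hit its cap of 200 ; 20 left.
Cotton takes 10 more to reach its cap of 40 ; 10 left.
Canola: +10 (room for 190) → 10. Pool exhausted.
Total = 17×20 + 27×10 + 4×20 + 30×200 + 2×30 + 28×40 = 7870.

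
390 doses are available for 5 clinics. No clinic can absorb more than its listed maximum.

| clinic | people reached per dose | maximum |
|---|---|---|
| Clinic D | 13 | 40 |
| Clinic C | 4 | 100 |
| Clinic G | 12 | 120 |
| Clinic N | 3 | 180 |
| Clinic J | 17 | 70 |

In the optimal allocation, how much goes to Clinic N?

60

Rank by people reached per dose: Clinic J 17 > Clinic D 13 > Clinic G 12 > Clinic C 4 > Clinic N 3.
Clinic J: +70 to 70 (cap) — 320 left.
Give Clinic D 40 to hit its cap of 40 — 280 left.
Give Clinic G 120 to hit its cap of 120 — 160 left.
Clinic C takes 100 to reach its cap of 100 — 60 left.
Only 60 left; Clinic N takes them to reach 60.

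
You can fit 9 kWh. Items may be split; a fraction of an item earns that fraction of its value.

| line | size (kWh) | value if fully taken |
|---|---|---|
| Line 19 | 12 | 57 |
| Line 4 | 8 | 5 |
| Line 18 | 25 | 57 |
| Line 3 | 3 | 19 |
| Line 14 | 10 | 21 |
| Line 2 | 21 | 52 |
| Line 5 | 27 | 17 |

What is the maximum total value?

Best value per unit of size first: Line 3 19/3≈6.33, Line 19 57/12≈4.75, Line 2 52/21≈2.48, Line 18 57/25≈2.28, Line 14 21/10≈2.1, Line 5 17/27≈0.63, Line 4 5/8≈0.625.
All 3 kWh of Line 3 fit (value 19) ; 6 remain.
6 kWh left: a 6/12 share of Line 19 gives 57×6/12 = 28.5.
Total value = 47.5.

47.5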